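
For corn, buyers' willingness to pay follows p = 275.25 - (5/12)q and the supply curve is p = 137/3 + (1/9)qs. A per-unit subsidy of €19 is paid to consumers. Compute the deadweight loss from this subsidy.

Deadweight loss = €342

Pre-subsidy: 275.25 - (5/12)q = 137/3 + (1/9)q gives q* = 435 and p* = 94.
With the rebate, buyers effectively pay pb = ps − 19, where ps is the price sellers receive.
On the curves, pb = 275.25 - (5/12)q and ps = 137/3 + (1/9)q; the wedge ps − pb = 19 gives 137/3 + (1/9)q − (275.25 - (5/12)q) = 19, so q' = 471.
Then pb = 275.25 − (5/12)·471 = 79 and ps = 137/3 + (1/9)·471 = 98.
The subsidy expands output by 471 − 435 = 36 past the efficient level; on those units the gap between marginal cost and willingness to pay runs from 0 up to 19.
DWL = ½ × 19 × 36 = 342.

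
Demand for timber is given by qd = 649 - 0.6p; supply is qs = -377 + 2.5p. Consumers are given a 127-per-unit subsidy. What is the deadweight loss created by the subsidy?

Deadweight loss = 241935/62

Pre-subsidy: 649 - 0.6p = -377 + 2.5p gives p* = 10260/31, q* = 13963/31.
With the rebate, buyers effectively pay pb = ps − 127, where ps is the price sellers receive.
Demand in terms of ps becomes qd = 649 − 0.6(ps − 127) = 725.2 - 0.6ps. Setting this equal to supply: 725.2 - 0.6ps = -377 + 2.5ps, so ps = 11022/31.
Buyers pay pb = 11022/31 − 127 = 7085/31; q' = -377 + 2.5·(11022/31) = 15868/31.
The subsidy expands output by 15868/31 − 13963/31 = 1905/31 past the efficient level; on those units the gap between marginal cost and willingness to pay runs from 0 up to 127.
DWL = ½ × 127 × 1905/31 = 241935/62.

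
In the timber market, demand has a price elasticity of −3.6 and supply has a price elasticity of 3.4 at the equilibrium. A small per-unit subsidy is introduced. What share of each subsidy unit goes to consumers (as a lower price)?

Consumer share = 17/35

For a small subsidy around the equilibrium, the benefit split depends on the relative slopes, which at a point are proportional to the elasticities.
Buyer share = εs/(εs + |εd|) = 3.4/(3.4 + 3.6) = 17/35; seller share = |εd|/(εs + |εd|) = 18/35.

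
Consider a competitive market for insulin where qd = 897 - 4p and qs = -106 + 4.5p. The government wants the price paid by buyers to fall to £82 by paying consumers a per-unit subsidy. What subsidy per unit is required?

At a buyer price of 82, quantity demanded is 897 − 4·82 = 569.
Sellers supply 569 only when they receive ps with -106 + 4.5·ps = 569, i.e. ps = 150.
s = ps − pb = 150 − 82 = 68.

Required subsidy s = £68 per unit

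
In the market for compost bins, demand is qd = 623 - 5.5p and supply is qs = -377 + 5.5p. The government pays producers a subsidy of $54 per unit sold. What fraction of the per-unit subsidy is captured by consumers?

Consumer share = 0.5

Pre-subsidy: 623 - 5.5p = -377 + 5.5p gives p* = 1000/11, q* = 123.
With the subsidy, sellers receive ps = pb + 54 for each unit, where pb is the price buyers pay.
Supply in terms of pb becomes qs = -377 + 5.5(pb + 54) = -80 + 5.5pb. Setting this equal to demand: 623 - 5.5pb = -80 + 5.5pb, so pb = 703/11.
Sellers receive ps = 703/11 + 54 = 1297/11; q' = 623 − 5.5·(703/11) = 271.5.
Buyers' price falls by p* − pb = 1000/11 − 703/11 = 27; sellers' price rises by ps − p* = 1297/11 − 1000/11 = 27.
So consumers capture 27/54 = 0.5 of each unit of subsidy.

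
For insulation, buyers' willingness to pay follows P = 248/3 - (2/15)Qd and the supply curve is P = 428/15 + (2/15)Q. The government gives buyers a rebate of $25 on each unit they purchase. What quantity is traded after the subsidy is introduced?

Pre-subsidy: 248/3 - (2/15)Q = 428/15 + (2/15)Q gives Q* = 203 and P* = 55.6.
With the rebate, buyers effectively pay Pb = Ps − 25, where Ps is the price sellers receive.
On the curves, Pb = 248/3 - (2/15)Q and Ps = 428/15 + (2/15)Q; the wedge Ps − Pb = 25 gives 428/15 + (2/15)Q − (248/3 - (2/15)Q) = 25, so Q' = 296.75.
Then Pb = 248/3 − (2/15)·296.75 = 43.1 and Ps = 428/15 + (2/15)·296.75 = 68.1.

Q' = 296.75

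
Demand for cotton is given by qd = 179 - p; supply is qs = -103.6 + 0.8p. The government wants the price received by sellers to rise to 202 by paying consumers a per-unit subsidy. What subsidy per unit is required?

Required subsidy s = 81 per unit

At a seller price of 202, quantity supplied is -103.6 + 0.8·202 = 58.
Buyers absorb 58 only when they pay pb with 179 − 1·pb = 58, i.e. pb = 121.
s = ps − pb = 202 − 121 = 81.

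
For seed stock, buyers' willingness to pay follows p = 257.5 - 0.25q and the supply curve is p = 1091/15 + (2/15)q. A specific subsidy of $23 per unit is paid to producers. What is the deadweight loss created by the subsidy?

Pre-subsidy: 257.5 - 0.25q = 1091/15 + (2/15)q gives q* = 482 and p* = 137.
With the subsidy, sellers receive ps = pb + 23 for each unit, where pb is the price buyers pay.
On the curves, pb = 257.5 - 0.25q and ps = 1091/15 + (2/15)q; the wedge ps − pb = 23 gives 1091/15 + (2/15)q − (257.5 - 0.25q) = 23, so q' = 542.
Then pb = 257.5 − 0.25·542 = 122 and ps = 1091/15 + (2/15)·542 = 145.
The subsidy expands output by 542 − 482 = 60 past the efficient level; on those units the gap between marginal cost and willingness to pay runs from 0 up to 23.
DWL = ½ × 23 × 60 = 690.

Deadweight loss = $690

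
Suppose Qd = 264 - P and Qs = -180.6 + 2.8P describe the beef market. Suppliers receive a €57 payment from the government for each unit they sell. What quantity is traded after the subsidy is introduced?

Q' = 189

Pre-subsidy: 264 - P = -180.6 + 2.8P gives P* = 117, Q* = 147.
With the subsidy, sellers receive Ps = Pb + 57 for each unit, where Pb is the price buyers pay.
Supply in terms of Pb becomes Qs = -180.6 + 2.8(Pb + 57) = -21 + 2.8Pb. Setting this equal to demand: 264 - Pb = -21 + 2.8Pb, so Pb = 75.
Sellers receive Ps = 75 + 57 = 132; Q' = 264 − 1·75 = 189.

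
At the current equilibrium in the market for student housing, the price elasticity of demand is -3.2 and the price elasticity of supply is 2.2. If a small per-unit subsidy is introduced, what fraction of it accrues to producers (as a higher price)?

Producer share = 16/27

For a small subsidy around the equilibrium, the benefit split depends on the relative slopes, which at a point are proportional to the elasticities.
Buyer share = εs/(εs + |εd|) = 2.2/(2.2 + 3.2) = 11/27; seller share = |εd|/(εs + |εd|) = 16/27.
So producers capture 16/27 of the subsidy.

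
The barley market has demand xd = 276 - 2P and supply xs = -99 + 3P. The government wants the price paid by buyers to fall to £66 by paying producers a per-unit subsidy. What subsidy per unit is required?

At a buyer price of 66, quantity demanded is 276 − 2·66 = 144.
Sellers supply 144 only when they receive Ps with -99 + 3·Ps = 144, i.e. Ps = 81.
s = Ps − Pb = 81 − 66 = 15.

Required subsidy s = £15 per unit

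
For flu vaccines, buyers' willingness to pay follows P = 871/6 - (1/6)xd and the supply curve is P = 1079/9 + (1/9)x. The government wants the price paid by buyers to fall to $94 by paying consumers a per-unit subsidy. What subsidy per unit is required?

At a buyer price of 94, quantity demanded is 871 − 6·94 = 307.
Sellers supply 307 only when they receive Ps = 1079/9 + (1/9)·307 = 154.
s = Ps − Pb = 154 − 94 = 60.

Required subsidy s = $60 per unit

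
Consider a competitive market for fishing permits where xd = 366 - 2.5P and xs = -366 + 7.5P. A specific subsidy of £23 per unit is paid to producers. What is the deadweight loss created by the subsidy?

Deadweight loss = £495.9375

Pre-subsidy: 366 - 2.5P = -366 + 7.5P gives P* = 73.2, x* = 183.
With the subsidy, sellers receive Ps = Pb + 23 for each unit, where Pb is the price buyers pay.
Supply in terms of Pb becomes xs = -366 + 7.5(Pb + 23) = -193.5 + 7.5Pb. Setting this equal to demand: 366 - 2.5Pb = -193.5 + 7.5Pb, so Pb = 55.95.
Sellers receive Ps = 55.95 + 23 = 78.95; x' = 366 − 2.5·55.95 = 226.125.
The subsidy expands output by 226.125 − 183 = 43.125 past the efficient level; on those units the gap between marginal cost and willingness to pay runs from 0 up to 23.
DWL = ½ × 23 × 43.125 = 495.9375.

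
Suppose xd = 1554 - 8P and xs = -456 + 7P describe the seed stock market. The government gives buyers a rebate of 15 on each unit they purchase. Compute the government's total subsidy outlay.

Pre-subsidy: 1554 - 8P = -456 + 7P gives P* = 134, x* = 482.
With the rebate, buyers effectively pay Pb = Ps − 15, where Ps is the price sellers receive.
Demand in terms of Ps becomes xd = 1554 − 8(Ps − 15) = 1674 - 8Ps. Setting this equal to supply: 1674 - 8Ps = -456 + 7Ps, so Ps = 142.
Buyers pay Pb = 142 − 15 = 127; x' = -456 + 7·142 = 538.
Government outlay = subsidy × quantity = 15 × 538 = 8070.

Government cost = 8070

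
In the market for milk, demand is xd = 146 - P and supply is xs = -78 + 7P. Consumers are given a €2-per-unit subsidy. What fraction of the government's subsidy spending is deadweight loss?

DWL / government spending = 7/958

Pre-subsidy: 146 - P = -78 + 7P gives P* = 28, x* = 118.
With the rebate, buyers effectively pay Pb = Ps − 2, where Ps is the price sellers receive.
Demand in terms of Ps becomes xd = 146 − 1(Ps − 2) = 148 - Ps. Setting this equal to supply: 148 - Ps = -78 + 7Ps, so Ps = 28.25.
Buyers pay Pb = 28.25 − 2 = 26.25; x' = -78 + 7·28.25 = 119.75.
ΔCS = ½(118 + 119.75)(28 − 26.25) = 208.03125; ΔPS = ½(118 + 119.75)(28.25 − 28) = 29.71875.
Government spending = 2 × 119.75 = 239.5.
DWL = ½ × 2 × (119.75 − 118) = 1.75; fraction = 1.75 / 239.5 = 7/958.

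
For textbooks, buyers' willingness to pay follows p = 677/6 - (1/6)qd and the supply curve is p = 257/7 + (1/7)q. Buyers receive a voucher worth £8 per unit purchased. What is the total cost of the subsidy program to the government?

Government cost = 28264/13

Pre-subsidy: 677/6 - (1/6)q = 257/7 + (1/7)q gives q* = 3197/13 and p* = 934/13.
With the rebate, buyers effectively pay pb = ps − 8, where ps is the price sellers receive.
On the curves, pb = 677/6 - (1/6)q and ps = 257/7 + (1/7)q; the wedge ps − pb = 8 gives 257/7 + (1/7)q − (677/6 - (1/6)q) = 8, so q' = 3533/13.
Then pb = 677/6 − (1/6)·(3533/13) = 878/13 and ps = 257/7 + (1/7)·(3533/13) = 982/13.
Government outlay = subsidy × quantity = 8 × 3533/13 = 28264/13.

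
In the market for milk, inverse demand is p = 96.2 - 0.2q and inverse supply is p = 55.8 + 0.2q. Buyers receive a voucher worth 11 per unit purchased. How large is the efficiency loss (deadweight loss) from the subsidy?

Deadweight loss = 151.25

Pre-subsidy: 96.2 - 0.2q = 55.8 + 0.2q gives q* = 101 and p* = 76.
With the rebate, buyers effectively pay pb = ps − 11, where ps is the price sellers receive.
On the curves, pb = 96.2 - 0.2q and ps = 55.8 + 0.2q; the wedge ps − pb = 11 gives 55.8 + 0.2q − (96.2 - 0.2q) = 11, so q' = 128.5.
Then pb = 96.2 − 0.2·128.5 = 70.5 and ps = 55.8 + 0.2·128.5 = 81.5.
The subsidy expands output by 128.5 − 101 = 27.5 past the efficient level; on those units the gap between marginal cost and willingness to pay runs from 0 up to 11.
DWL = ½ × 11 × 27.5 = 151.25.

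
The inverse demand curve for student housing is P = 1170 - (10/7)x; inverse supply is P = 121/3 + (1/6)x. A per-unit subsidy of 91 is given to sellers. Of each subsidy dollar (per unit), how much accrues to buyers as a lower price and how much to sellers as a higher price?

Pre-subsidy: 1170 - (10/7)x = 121/3 + (1/6)x gives x* = 47446/67 and P* = 10610/67.
With the subsidy, sellers receive Ps = Pb + 91 for each unit, where Pb is the price buyers pay.
On the curves, Pb = 1170 - (10/7)x and Ps = 121/3 + (1/6)x; the wedge Ps − Pb = 91 gives 121/3 + (1/6)x − (1170 - (10/7)x) = 91, so x' = 51268/67.
Then Pb = 1170 − (10/7)·(51268/67) = 5150/67 and Ps = 121/3 + (1/6)·(51268/67) = 11247/67.
Buyers' price falls by P* − Pb = 10610/67 − 5150/67 = 5460/67; sellers' price rises by Ps − P* = 11247/67 − 10610/67 = 637/67.

Buyers gain 5460/67 per unit; sellers gain 637/67 per unit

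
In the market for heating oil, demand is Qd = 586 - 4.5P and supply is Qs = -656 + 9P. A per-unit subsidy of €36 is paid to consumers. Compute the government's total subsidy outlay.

Government cost = €10080

Pre-subsidy: 586 - 4.5P = -656 + 9P gives P* = 92, Q* = 172.
With the rebate, buyers effectively pay Pb = Ps − 36, where Ps is the price sellers receive.
Demand in terms of Ps becomes Qd = 586 − 4.5(Ps − 36) = 748 - 4.5Ps. Setting this equal to supply: 748 - 4.5Ps = -656 + 9Ps, so Ps = 104.
Buyers pay Pb = 104 − 36 = 68; Q' = -656 + 9·104 = 280.
Government outlay = subsidy × quantity = 36 × 280 = 10080.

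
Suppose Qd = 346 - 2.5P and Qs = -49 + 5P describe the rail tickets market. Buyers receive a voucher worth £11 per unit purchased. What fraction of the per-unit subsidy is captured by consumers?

Pre-subsidy: 346 - 2.5P = -49 + 5P gives P* = 158/3, Q* = 643/3.
With the rebate, buyers effectively pay Pb = Ps − 11, where Ps is the price sellers receive.
Demand in terms of Ps becomes Qd = 346 − 2.5(Ps − 11) = 373.5 - 2.5Ps. Setting this equal to supply: 373.5 - 2.5Ps = -49 + 5Ps, so Ps = 169/3.
Buyers pay Pb = 169/3 − 11 = 136/3; Q' = -49 + 5·(169/3) = 698/3.
Buyers' price falls by P* − Pb = 158/3 − 136/3 = 22/3; sellers' price rises by Ps − P* = 169/3 − 158/3 = 11/3.
So consumers capture (22/3)/11 = 2/3 of each unit of subsidy.

Consumer share = 2/3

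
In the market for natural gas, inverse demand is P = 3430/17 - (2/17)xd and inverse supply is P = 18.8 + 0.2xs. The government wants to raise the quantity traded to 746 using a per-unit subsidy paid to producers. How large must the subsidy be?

At x = 746, from the demand curve buyers pay Pb = 3430/17 − (2/17)·746 = 114; from the supply curve sellers need Ps = 18.8 + 0.2·746 = 168.
The subsidy must fill the gap: s = Ps − Pb = 168 − 114 = 54.

Required subsidy s = 54 per unit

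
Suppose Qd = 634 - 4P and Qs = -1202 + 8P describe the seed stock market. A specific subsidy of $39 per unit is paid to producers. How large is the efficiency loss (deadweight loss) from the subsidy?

Pre-subsidy: 634 - 4P = -1202 + 8P gives P* = 153, Q* = 22.
With the subsidy, sellers receive Ps = Pb + 39 for each unit, where Pb is the price buyers pay.
Supply in terms of Pb becomes Qs = -1202 + 8(Pb + 39) = -890 + 8Pb. Setting this equal to demand: 634 - 4Pb = -890 + 8Pb, so Pb = 127.
Sellers receive Ps = 127 + 39 = 166; Q' = 634 − 4·127 = 126.
The subsidy expands output by 126 − 22 = 104 past the efficient level; on those units the gap between marginal cost and willingness to pay runs from 0 up to 39.
DWL = ½ × 39 × 104 = 2028.

Deadweight loss = $2028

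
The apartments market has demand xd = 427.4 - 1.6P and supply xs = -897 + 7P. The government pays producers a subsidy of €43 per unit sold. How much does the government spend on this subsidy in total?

Pre-subsidy: 427.4 - 1.6P = -897 + 7P gives P* = 154, x* = 181.
With the subsidy, sellers receive Ps = Pb + 43 for each unit, where Pb is the price buyers pay.
Supply in terms of Pb becomes xs = -897 + 7(Pb + 43) = -596 + 7Pb. Setting this equal to demand: 427.4 - 1.6Pb = -596 + 7Pb, so Pb = 119.
Sellers receive Ps = 119 + 43 = 162; x' = 427.4 − 1.6·119 = 237.
Government outlay = subsidy × quantity = 43 × 237 = 10191.

Government cost = €10191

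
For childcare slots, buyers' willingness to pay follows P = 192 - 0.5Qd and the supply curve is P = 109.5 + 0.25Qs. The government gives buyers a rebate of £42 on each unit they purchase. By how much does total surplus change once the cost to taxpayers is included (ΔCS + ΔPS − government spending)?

Pre-subsidy: 192 - 0.5Q = 109.5 + 0.25Q gives Q* = 110 and P* = 137.
With the rebate, buyers effectively pay Pb = Ps − 42, where Ps is the price sellers receive.
On the curves, Pb = 192 - 0.5Q and Ps = 109.5 + 0.25Q; the wedge Ps − Pb = 42 gives 109.5 + 0.25Q − (192 - 0.5Q) = 42, so Q' = 166.
Then Pb = 192 − 0.5·166 = 109 and Ps = 109.5 + 0.25·166 = 151.
ΔCS = ½(110 + 166)(137 − 109) = 3864; ΔPS = ½(110 + 166)(151 − 137) = 1932.
Government spending = 42 × 166 = 6972.
Net change = 3864 + 1932 − 6972 = -1176. The loss equals the DWL triangle ½·42·56.

Net change in total surplus = -£1176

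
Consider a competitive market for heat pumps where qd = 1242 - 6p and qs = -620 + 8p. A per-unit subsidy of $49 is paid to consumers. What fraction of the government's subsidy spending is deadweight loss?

Pre-subsidy: 1242 - 6p = -620 + 8p gives p* = 133, q* = 444.
With the rebate, buyers effectively pay pb = ps − 49, where ps is the price sellers receive.
Demand in terms of ps becomes qd = 1242 − 6(ps − 49) = 1536 - 6ps. Setting this equal to supply: 1536 - 6ps = -620 + 8ps, so ps = 154.
Buyers pay pb = 154 − 49 = 105; q' = -620 + 8·154 = 612.
ΔCS = ½(444 + 612)(133 − 105) = 14784; ΔPS = ½(444 + 612)(154 − 133) = 11088.
Government spending = 49 × 612 = 29988.
DWL = ½ × 49 × (612 − 444) = 4116; fraction = 4116 / 29988 = 7/51.

DWL / government spending = 7/51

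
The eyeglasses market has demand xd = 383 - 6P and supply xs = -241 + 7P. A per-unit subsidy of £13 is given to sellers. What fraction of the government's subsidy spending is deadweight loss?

DWL / government spending = 21/137

Pre-subsidy: 383 - 6P = -241 + 7P gives P* = 48, x* = 95.
With the subsidy, sellers receive Ps = Pb + 13 for each unit, where Pb is the price buyers pay.
Supply in terms of Pb becomes xs = -241 + 7(Pb + 13) = -150 + 7Pb. Setting this equal to demand: 383 - 6Pb = -150 + 7Pb, so Pb = 41.
Sellers receive Ps = 41 + 13 = 54; x' = 383 − 6·41 = 137.
ΔCS = ½(95 + 137)(48 − 41) = 812; ΔPS = ½(95 + 137)(54 − 48) = 696.
Government spending = 13 × 137 = 1781.
DWL = ½ × 13 × (137 − 95) = 273; fraction = 273 / 1781 = 21/137.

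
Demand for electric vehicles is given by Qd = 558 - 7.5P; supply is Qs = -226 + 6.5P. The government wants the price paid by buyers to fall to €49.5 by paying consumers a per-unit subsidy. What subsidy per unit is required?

At a buyer price of 49.5, quantity demanded is 558 − 7.5·49.5 = 186.75.
Sellers supply 186.75 only when they receive Ps with -226 + 6.5·Ps = 186.75, i.e. Ps = 63.5.
s = Ps − Pb = 63.5 − 49.5 = 14.

Required subsidy s = €14 per unit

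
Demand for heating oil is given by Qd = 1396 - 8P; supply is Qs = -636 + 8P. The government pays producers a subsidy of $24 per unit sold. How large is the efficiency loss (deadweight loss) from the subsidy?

Pre-subsidy: 1396 - 8P = -636 + 8P gives P* = 127, Q* = 380.
With the subsidy, sellers receive Ps = Pb + 24 for each unit, where Pb is the price buyers pay.
Supply in terms of Pb becomes Qs = -636 + 8(Pb + 24) = -444 + 8Pb. Setting this equal to demand: 1396 - 8Pb = -444 + 8Pb, so Pb = 115.
Sellers receive Ps = 115 + 24 = 139; Q' = 1396 − 8·115 = 476.
The subsidy expands output by 476 − 380 = 96 past the efficient level; on those units the gap between marginal cost and willingness to pay runs from 0 up to 24.
DWL = ½ × 24 × 96 = 1152.

Deadweight loss = $1152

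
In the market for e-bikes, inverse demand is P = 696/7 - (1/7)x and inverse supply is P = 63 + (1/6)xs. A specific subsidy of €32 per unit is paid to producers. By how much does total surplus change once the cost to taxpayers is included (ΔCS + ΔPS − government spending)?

Pre-subsidy: 696/7 - (1/7)x = 63 + (1/6)x gives x* = 1530/13 and P* = 1074/13.
With the subsidy, sellers receive Ps = Pb + 32 for each unit, where Pb is the price buyers pay.
On the curves, Pb = 696/7 - (1/7)x and Ps = 63 + (1/6)x; the wedge Ps − Pb = 32 gives 63 + (1/6)x − (696/7 - (1/7)x) = 32, so x' = 2874/13.
Then Pb = 696/7 − (1/7)·(2874/13) = 882/13 and Ps = 63 + (1/6)·(2874/13) = 1298/13.
ΔCS = ½(1530/13 + 2874/13)(1074/13 − 882/13) = 422784/169; ΔPS = ½(1530/13 + 2874/13)(1298/13 − 1074/13) = 493248/169.
Government spending = 32 × 2874/13 = 91968/13.
Net change = 422784/169 + 493248/169 − 91968/13 = -21504/13. The loss equals the DWL triangle ½·32·1344/13.

Net change in total surplus = -21504/13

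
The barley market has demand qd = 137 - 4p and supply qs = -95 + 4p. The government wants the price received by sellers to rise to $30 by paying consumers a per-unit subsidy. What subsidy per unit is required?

At a seller price of 30, quantity supplied is -95 + 4·30 = 25.
Buyers absorb 25 only when they pay pb with 137 − 4·pb = 25, i.e. pb = 28.
s = ps − pb = 30 − 28 = 2.

Required subsidy s = $2 per unit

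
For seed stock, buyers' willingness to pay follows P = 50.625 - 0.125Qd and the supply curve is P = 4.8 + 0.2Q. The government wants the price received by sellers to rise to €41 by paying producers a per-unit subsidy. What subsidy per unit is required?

Required subsidy s = €13 per unit

At a seller price of 41, quantity supplied is -24 + 5·41 = 181.
Buyers absorb 181 only when they pay Pb = 50.625 − 0.125·181 = 28.
s = Ps − Pb = 41 − 28 = 13.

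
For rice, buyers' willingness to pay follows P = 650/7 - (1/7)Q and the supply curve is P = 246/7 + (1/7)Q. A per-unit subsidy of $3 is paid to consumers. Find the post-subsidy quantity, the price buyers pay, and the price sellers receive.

Q' = 212.5; buyers pay $62.5; sellers receive $65.5

Pre-subsidy: 650/7 - (1/7)Q = 246/7 + (1/7)Q gives Q* = 202 and P* = 64.
With the rebate, buyers effectively pay Pb = Ps − 3, where Ps is the price sellers receive.
On the curves, Pb = 650/7 - (1/7)Q and Ps = 246/7 + (1/7)Q; the wedge Ps − Pb = 3 gives 246/7 + (1/7)Q − (650/7 - (1/7)Q) = 3, so Q' = 212.5.
Then Pb = 650/7 − (1/7)·212.5 = 62.5 and Ps = 246/7 + (1/7)·212.5 = 65.5.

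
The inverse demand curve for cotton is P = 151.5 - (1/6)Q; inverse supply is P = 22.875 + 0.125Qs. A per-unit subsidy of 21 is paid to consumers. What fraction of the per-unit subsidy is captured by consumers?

Consumer share = 4/7

Pre-subsidy: 151.5 - (1/6)Q = 22.875 + 0.125Q gives Q* = 441 and P* = 78.
With the rebate, buyers effectively pay Pb = Ps − 21, where Ps is the price sellers receive.
On the curves, Pb = 151.5 - (1/6)Q and Ps = 22.875 + 0.125Q; the wedge Ps − Pb = 21 gives 22.875 + 0.125Q − (151.5 - (1/6)Q) = 21, so Q' = 513.
Then Pb = 151.5 − (1/6)·513 = 66 and Ps = 22.875 + 0.125·513 = 87.
Buyers' price falls by P* − Pb = 78 − 66 = 12; sellers' price rises by Ps − P* = 87 − 78 = 9.
So consumers capture 12/21 = 4/7 of each unit of subsidy.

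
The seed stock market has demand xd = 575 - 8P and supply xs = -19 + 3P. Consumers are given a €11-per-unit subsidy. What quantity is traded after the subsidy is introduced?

x' = 167

Pre-subsidy: 575 - 8P = -19 + 3P gives P* = 54, x* = 143.
With the rebate, buyers effectively pay Pb = Ps − 11, where Ps is the price sellers receive.
Demand in terms of Ps becomes xd = 575 − 8(Ps − 11) = 663 - 8Ps. Setting this equal to supply: 663 - 8Ps = -19 + 3Ps, so Ps = 62.
Buyers pay Pb = 62 − 11 = 51; x' = -19 + 3·62 = 167.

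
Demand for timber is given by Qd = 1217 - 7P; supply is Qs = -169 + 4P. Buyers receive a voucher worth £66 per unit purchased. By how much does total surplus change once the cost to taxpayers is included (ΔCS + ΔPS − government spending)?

Net change in total surplus = -£5544

Pre-subsidy: 1217 - 7P = -169 + 4P gives P* = 126, Q* = 335.
With the rebate, buyers effectively pay Pb = Ps − 66, where Ps is the price sellers receive.
Demand in terms of Ps becomes Qd = 1217 − 7(Ps − 66) = 1679 - 7Ps. Setting this equal to supply: 1679 - 7Ps = -169 + 4Ps, so Ps = 168.
Buyers pay Pb = 168 − 66 = 102; Q' = -169 + 4·168 = 503.
ΔCS = ½(335 + 503)(126 − 102) = 10056; ΔPS = ½(335 + 503)(168 − 126) = 17598.
Government spending = 66 × 503 = 33198.
Net change = 10056 + 17598 − 33198 = -5544. The loss equals the DWL triangle ½·66·168.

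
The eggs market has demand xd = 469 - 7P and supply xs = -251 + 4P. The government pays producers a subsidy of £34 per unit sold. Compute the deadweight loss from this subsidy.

Deadweight loss = 16184/11

Pre-subsidy: 469 - 7P = -251 + 4P gives P* = 720/11, x* = 119/11.
With the subsidy, sellers receive Ps = Pb + 34 for each unit, where Pb is the price buyers pay.
Supply in terms of Pb becomes xs = -251 + 4(Pb + 34) = -115 + 4Pb. Setting this equal to demand: 469 - 7Pb = -115 + 4Pb, so Pb = 584/11.
Sellers receive Ps = 584/11 + 34 = 958/11; x' = 469 − 7·(584/11) = 1071/11.
The subsidy expands output by 1071/11 − 119/11 = 952/11 past the efficient level; on those units the gap between marginal cost and willingness to pay runs from 0 up to 34.
DWL = ½ × 34 × 952/11 = 16184/11.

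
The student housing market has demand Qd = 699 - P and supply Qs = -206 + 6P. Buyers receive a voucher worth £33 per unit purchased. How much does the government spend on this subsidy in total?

Government cost = £19734

Pre-subsidy: 699 - P = -206 + 6P gives P* = 905/7, Q* = 3988/7.
With the rebate, buyers effectively pay Pb = Ps − 33, where Ps is the price sellers receive.
Demand in terms of Ps becomes Qd = 699 − 1(Ps − 33) = 732 - Ps. Setting this equal to supply: 732 - Ps = -206 + 6Ps, so Ps = 134.
Buyers pay Pb = 134 − 33 = 101; Q' = -206 + 6·134 = 598.
Government outlay = subsidy × quantity = 33 × 598 = 19734.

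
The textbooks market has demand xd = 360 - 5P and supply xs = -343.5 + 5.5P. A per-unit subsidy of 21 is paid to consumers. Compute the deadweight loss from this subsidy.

Pre-subsidy: 360 - 5P = -343.5 + 5.5P gives P* = 67, x* = 25.
With the rebate, buyers effectively pay Pb = Ps − 21, where Ps is the price sellers receive.
Demand in terms of Ps becomes xd = 360 − 5(Ps − 21) = 465 - 5Ps. Setting this equal to supply: 465 - 5Ps = -343.5 + 5.5Ps, so Ps = 77.
Buyers pay Pb = 77 − 21 = 56; x' = -343.5 + 5.5·77 = 80.
The subsidy expands output by 80 − 25 = 55 past the efficient level; on those units the gap between marginal cost and willingness to pay runs from 0 up to 21.
DWL = ½ × 21 × 55 = 577.5.

Deadweight loss = 577.5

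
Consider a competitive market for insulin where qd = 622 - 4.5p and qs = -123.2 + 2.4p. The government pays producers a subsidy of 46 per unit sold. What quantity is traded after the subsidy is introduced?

Pre-subsidy: 622 - 4.5p = -123.2 + 2.4p gives p* = 108, q* = 136.
With the subsidy, sellers receive ps = pb + 46 for each unit, where pb is the price buyers pay.
Supply in terms of pb becomes qs = -123.2 + 2.4(pb + 46) = -12.8 + 2.4pb. Setting this equal to demand: 622 - 4.5pb = -12.8 + 2.4pb, so pb = 92.
Sellers receive ps = 92 + 46 = 138; q' = 622 − 4.5·92 = 208.

q' = 208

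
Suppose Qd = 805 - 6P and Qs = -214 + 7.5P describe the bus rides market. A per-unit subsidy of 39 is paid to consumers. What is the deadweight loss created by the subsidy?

Pre-subsidy: 805 - 6P = -214 + 7.5P gives P* = 2038/27, Q* = 3169/9.
With the rebate, buyers effectively pay Pb = Ps − 39, where Ps is the price sellers receive.
Demand in terms of Ps becomes Qd = 805 − 6(Ps − 39) = 1039 - 6Ps. Setting this equal to supply: 1039 - 6Ps = -214 + 7.5Ps, so Ps = 2506/27.
Buyers pay Pb = 2506/27 − 39 = 1453/27; Q' = -214 + 7.5·(2506/27) = 4339/9.
The subsidy expands output by 4339/9 − 3169/9 = 130 past the efficient level; on those units the gap between marginal cost and willingness to pay runs from 0 up to 39.
DWL = ½ × 39 × 130 = 2535.

Deadweight loss = 2535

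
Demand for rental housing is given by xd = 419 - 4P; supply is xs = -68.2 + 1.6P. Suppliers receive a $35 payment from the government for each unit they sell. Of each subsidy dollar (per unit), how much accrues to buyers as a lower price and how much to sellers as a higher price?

Pre-subsidy: 419 - 4P = -68.2 + 1.6P gives P* = 87, x* = 71.
With the subsidy, sellers receive Ps = Pb + 35 for each unit, where Pb is the price buyers pay.
Supply in terms of Pb becomes xs = -68.2 + 1.6(Pb + 35) = -12.2 + 1.6Pb. Setting this equal to demand: 419 - 4Pb = -12.2 + 1.6Pb, so Pb = 77.
Sellers receive Ps = 77 + 35 = 112; x' = 419 − 4·77 = 111.
Buyers' price falls by P* − Pb = 87 − 77 = 10; sellers' price rises by Ps − P* = 112 − 87 = 25.

Buyers gain $10 per unit; sellers gain $25 per unit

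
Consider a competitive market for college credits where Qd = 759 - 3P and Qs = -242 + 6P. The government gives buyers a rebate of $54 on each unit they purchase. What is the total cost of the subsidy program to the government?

Pre-subsidy: 759 - 3P = -242 + 6P gives P* = 1001/9, Q* = 1276/3.
With the rebate, buyers effectively pay Pb = Ps − 54, where Ps is the price sellers receive.
Demand in terms of Ps becomes Qd = 759 − 3(Ps − 54) = 921 - 3Ps. Setting this equal to supply: 921 - 3Ps = -242 + 6Ps, so Ps = 1163/9.
Buyers pay Pb = 1163/9 − 54 = 677/9; Q' = -242 + 6·(1163/9) = 1600/3.
Government outlay = subsidy × quantity = 54 × 1600/3 = 28800.

Government cost = $28800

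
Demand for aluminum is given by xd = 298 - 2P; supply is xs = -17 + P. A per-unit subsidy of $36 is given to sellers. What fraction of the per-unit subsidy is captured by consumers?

Consumer share = 1/3

Pre-subsidy: 298 - 2P = -17 + P gives P* = 105, x* = 88.
With the subsidy, sellers receive Ps = Pb + 36 for each unit, where Pb is the price buyers pay.
Supply in terms of Pb becomes xs = -17 + 1(Pb + 36) = 19 + Pb. Setting this equal to demand: 298 - 2Pb = 19 + Pb, so Pb = 93.
Sellers receive Ps = 93 + 36 = 129; x' = 298 − 2·93 = 112.
Buyers' price falls by P* − Pb = 105 − 93 = 12; sellers' price rises by Ps − P* = 129 − 105 = 24.
So consumers capture 12/36 = 1/3 of each unit of subsidy.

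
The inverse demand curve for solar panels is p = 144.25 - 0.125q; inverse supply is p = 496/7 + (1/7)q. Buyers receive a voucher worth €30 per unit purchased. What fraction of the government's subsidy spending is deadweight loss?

Pre-subsidy: 144.25 - 0.125q = 496/7 + (1/7)q gives q* = 274 and p* = 110.
With the rebate, buyers effectively pay pb = ps − 30, where ps is the price sellers receive.
On the curves, pb = 144.25 - 0.125q and ps = 496/7 + (1/7)q; the wedge ps − pb = 30 gives 496/7 + (1/7)q − (144.25 - 0.125q) = 30, so q' = 386.
Then pb = 144.25 − 0.125·386 = 96 and ps = 496/7 + (1/7)·386 = 126.
ΔCS = ½(274 + 386)(110 − 96) = 4620; ΔPS = ½(274 + 386)(126 − 110) = 5280.
Government spending = 30 × 386 = 11580.
DWL = ½ × 30 × (386 − 274) = 1680; fraction = 1680 / 11580 = 28/193.

DWL / government spending = 28/193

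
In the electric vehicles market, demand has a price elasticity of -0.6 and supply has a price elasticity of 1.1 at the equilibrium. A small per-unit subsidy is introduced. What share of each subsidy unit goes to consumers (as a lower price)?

For a small subsidy around the equilibrium, the benefit split depends on the relative slopes, which at a point are proportional to the elasticities.
Buyer share = εs/(εs + |εd|) = 1.1/(1.1 + 0.6) = 11/17; seller share = |εd|/(εs + |εd|) = 6/17.

Consumer share = 11/17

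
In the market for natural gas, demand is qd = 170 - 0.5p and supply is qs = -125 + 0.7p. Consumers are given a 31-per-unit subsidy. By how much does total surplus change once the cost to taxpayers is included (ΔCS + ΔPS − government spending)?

Net change in total surplus = -6727/48

Pre-subsidy: 170 - 0.5p = -125 + 0.7p gives p* = 1475/6, q* = 565/12.
With the rebate, buyers effectively pay pb = ps − 31, where ps is the price sellers receive.
Demand in terms of ps becomes qd = 170 − 0.5(ps − 31) = 185.5 - 0.5ps. Setting this equal to supply: 185.5 - 0.5ps = -125 + 0.7ps, so ps = 258.75.
Buyers pay pb = 258.75 − 31 = 227.75; q' = -125 + 0.7·258.75 = 56.125.
ΔCS = ½(565/12 + 56.125)(1475/6 − 227.75) = 537509/576; ΔPS = ½(565/12 + 56.125)(258.75 − 1475/6) = 383935/576.
Government spending = 31 × 56.125 = 1739.875.
Net change = 537509/576 + 383935/576 − 1739.875 = -6727/48. The loss equals the DWL triangle ½·31·217/24.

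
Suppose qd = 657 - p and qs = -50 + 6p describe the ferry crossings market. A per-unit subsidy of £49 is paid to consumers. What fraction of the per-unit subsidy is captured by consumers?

Pre-subsidy: 657 - p = -50 + 6p gives p* = 101, q* = 556.
With the rebate, buyers effectively pay pb = ps − 49, where ps is the price sellers receive.
Demand in terms of ps becomes qd = 657 − 1(ps − 49) = 706 - ps. Setting this equal to supply: 706 - ps = -50 + 6ps, so ps = 108.
Buyers pay pb = 108 − 49 = 59; q' = -50 + 6·108 = 598.
Buyers' price falls by p* − pb = 101 − 59 = 42; sellers' price rises by ps − p* = 108 − 101 = 7.
So consumers capture 42/49 = 6/7 of each unit of subsidy.

Consumer share = 6/7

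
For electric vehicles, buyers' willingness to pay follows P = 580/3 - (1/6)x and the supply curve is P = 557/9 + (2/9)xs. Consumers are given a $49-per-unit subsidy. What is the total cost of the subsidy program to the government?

Pre-subsidy: 580/3 - (1/6)x = 557/9 + (2/9)x gives x* = 338 and P* = 137.
With the rebate, buyers effectively pay Pb = Ps − 49, where Ps is the price sellers receive.
On the curves, Pb = 580/3 - (1/6)x and Ps = 557/9 + (2/9)x; the wedge Ps − Pb = 49 gives 557/9 + (2/9)x − (580/3 - (1/6)x) = 49, so x' = 464.
Then Pb = 580/3 − (1/6)·464 = 116 and Ps = 557/9 + (2/9)·464 = 165.
Government outlay = subsidy × quantity = 49 × 464 = 22736.

Government cost = $22736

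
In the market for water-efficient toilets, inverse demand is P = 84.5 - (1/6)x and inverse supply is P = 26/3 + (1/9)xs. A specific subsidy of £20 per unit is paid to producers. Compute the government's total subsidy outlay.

Pre-subsidy: 84.5 - (1/6)x = 26/3 + (1/9)x gives x* = 273 and P* = 39.
With the subsidy, sellers receive Ps = Pb + 20 for each unit, where Pb is the price buyers pay.
On the curves, Pb = 84.5 - (1/6)x and Ps = 26/3 + (1/9)x; the wedge Ps − Pb = 20 gives 26/3 + (1/9)x − (84.5 - (1/6)x) = 20, so x' = 345.
Then Pb = 84.5 − (1/6)·345 = 27 and Ps = 26/3 + (1/9)·345 = 47.
Government outlay = subsidy × quantity = 20 × 345 = 6900.

Government cost = £6900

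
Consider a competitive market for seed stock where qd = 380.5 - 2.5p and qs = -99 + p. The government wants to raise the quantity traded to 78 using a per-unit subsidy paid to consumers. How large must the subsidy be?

At q = 78, invert demand for the buyer price: pb = (380.5 − 78)/2.5 = 121; invert supply for the seller price: ps = (78 − (-99))/1 = 177.
The subsidy must fill the gap: s = ps − pb = 177 − 121 = 56.

Required subsidy s = 56 per unit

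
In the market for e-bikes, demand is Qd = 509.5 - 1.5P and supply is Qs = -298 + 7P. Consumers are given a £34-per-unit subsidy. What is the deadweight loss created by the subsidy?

Deadweight loss = £714

Pre-subsidy: 509.5 - 1.5P = -298 + 7P gives P* = 95, Q* = 367.
With the rebate, buyers effectively pay Pb = Ps − 34, where Ps is the price sellers receive.
Demand in terms of Ps becomes Qd = 509.5 − 1.5(Ps − 34) = 560.5 - 1.5Ps. Setting this equal to supply: 560.5 - 1.5Ps = -298 + 7Ps, so Ps = 101.
Buyers pay Pb = 101 − 34 = 67; Q' = -298 + 7·101 = 409.
The subsidy expands output by 409 − 367 = 42 past the efficient level; on those units the gap between marginal cost and willingness to pay runs from 0 up to 34.
DWL = ½ × 34 × 42 = 714.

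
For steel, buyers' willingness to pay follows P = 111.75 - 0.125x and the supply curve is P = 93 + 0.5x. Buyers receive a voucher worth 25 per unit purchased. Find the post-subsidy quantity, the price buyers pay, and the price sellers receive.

Pre-subsidy: 111.75 - 0.125x = 93 + 0.5x gives x* = 30 and P* = 108.
With the rebate, buyers effectively pay Pb = Ps − 25, where Ps is the price sellers receive.
On the curves, Pb = 111.75 - 0.125x and Ps = 93 + 0.5x; the wedge Ps − Pb = 25 gives 93 + 0.5x − (111.75 - 0.125x) = 25, so x' = 70.
Then Pb = 111.75 − 0.125·70 = 103 and Ps = 93 + 0.5·70 = 128.

x' = 70; buyers pay 103; sellers receive 128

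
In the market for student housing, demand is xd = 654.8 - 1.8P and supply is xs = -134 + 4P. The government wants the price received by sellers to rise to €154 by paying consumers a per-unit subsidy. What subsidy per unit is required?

At a seller price of 154, quantity supplied is -134 + 4·154 = 482.
Buyers absorb 482 only when they pay Pb with 654.8 − 1.8·Pb = 482, i.e. Pb = 96.
s = Ps − Pb = 154 − 96 = 58.

Required subsidy s = €58 per unit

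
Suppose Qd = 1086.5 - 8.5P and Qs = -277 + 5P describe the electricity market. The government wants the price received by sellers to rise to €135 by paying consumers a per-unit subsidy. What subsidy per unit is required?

At a seller price of 135, quantity supplied is -277 + 5·135 = 398.
Buyers absorb 398 only when they pay Pb with 1086.5 − 8.5·Pb = 398, i.e. Pb = 81.
s = Ps − Pb = 135 − 81 = 54.

Required subsidy s = €54 per unit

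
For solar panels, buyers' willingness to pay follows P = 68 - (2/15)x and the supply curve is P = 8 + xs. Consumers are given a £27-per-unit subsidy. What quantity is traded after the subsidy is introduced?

x' = 1305/17

Pre-subsidy: 68 - (2/15)x = 8 + x gives x* = 900/17 and P* = 1036/17.
With the rebate, buyers effectively pay Pb = Ps − 27, where Ps is the price sellers receive.
On the curves, Pb = 68 - (2/15)x and Ps = 8 + x; the wedge Ps − Pb = 27 gives 8 + x − (68 - (2/15)x) = 27, so x' = 1305/17.
Then Pb = 68 − (2/15)·(1305/17) = 982/17 and Ps = 8 + 1·(1305/17) = 1441/17.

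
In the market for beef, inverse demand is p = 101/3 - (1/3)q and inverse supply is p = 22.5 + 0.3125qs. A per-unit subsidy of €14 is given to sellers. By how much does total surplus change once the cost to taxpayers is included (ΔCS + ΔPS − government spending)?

Pre-subsidy: 101/3 - (1/3)q = 22.5 + 0.3125q gives q* = 536/31 and p* = 865/31.
With the subsidy, sellers receive ps = pb + 14 for each unit, where pb is the price buyers pay.
On the curves, pb = 101/3 - (1/3)q and ps = 22.5 + 0.3125q; the wedge ps − pb = 14 gives 22.5 + 0.3125q − (101/3 - (1/3)q) = 14, so q' = 1208/31.
Then pb = 101/3 − (1/3)·(1208/31) = 641/31 and ps = 22.5 + 0.3125·(1208/31) = 1075/31.
ΔCS = ½(536/31 + 1208/31)(865/31 − 641/31) = 195328/961; ΔPS = ½(536/31 + 1208/31)(1075/31 − 865/31) = 183120/961.
Government spending = 14 × 1208/31 = 16912/31.
Net change = 195328/961 + 183120/961 − 16912/31 = -4704/31. The loss equals the DWL triangle ½·14·672/31.

Net change in total surplus = -4704/31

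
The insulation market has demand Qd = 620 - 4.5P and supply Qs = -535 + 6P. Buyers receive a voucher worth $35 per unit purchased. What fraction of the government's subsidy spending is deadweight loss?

DWL / government spending = 9/43

Pre-subsidy: 620 - 4.5P = -535 + 6P gives P* = 110, Q* = 125.
With the rebate, buyers effectively pay Pb = Ps − 35, where Ps is the price sellers receive.
Demand in terms of Ps becomes Qd = 620 − 4.5(Ps − 35) = 777.5 - 4.5Ps. Setting this equal to supply: 777.5 - 4.5Ps = -535 + 6Ps, so Ps = 125.
Buyers pay Pb = 125 − 35 = 90; Q' = -535 + 6·125 = 215.
ΔCS = ½(125 + 215)(110 − 90) = 3400; ΔPS = ½(125 + 215)(125 − 110) = 2550.
Government spending = 35 × 215 = 7525.
DWL = ½ × 35 × (215 − 125) = 1575; fraction = 1575 / 7525 = 9/43.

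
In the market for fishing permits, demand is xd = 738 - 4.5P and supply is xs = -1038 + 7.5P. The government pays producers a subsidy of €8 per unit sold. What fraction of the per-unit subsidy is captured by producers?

Producer share = 0.375

Pre-subsidy: 738 - 4.5P = -1038 + 7.5P gives P* = 148, x* = 72.
With the subsidy, sellers receive Ps = Pb + 8 for each unit, where Pb is the price buyers pay.
Supply in terms of Pb becomes xs = -1038 + 7.5(Pb + 8) = -978 + 7.5Pb. Setting this equal to demand: 738 - 4.5Pb = -978 + 7.5Pb, so Pb = 143.
Sellers receive Ps = 143 + 8 = 151; x' = 738 − 4.5·143 = 94.5.
Buyers' price falls by P* − Pb = 148 − 143 = 5; sellers' price rises by Ps − P* = 151 − 148 = 3.
So producers capture 3/8 = 0.375 of each unit of subsidy.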